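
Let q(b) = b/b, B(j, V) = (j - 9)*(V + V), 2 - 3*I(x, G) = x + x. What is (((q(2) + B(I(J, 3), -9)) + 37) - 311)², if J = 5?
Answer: 3969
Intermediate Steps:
I(x, G) = ⅔ - 2*x/3 (I(x, G) = ⅔ - (x + x)/3 = ⅔ - 2*x/3)
B(j, V) = 2*V*(-9 + j) (B(j, V) = (-9 + j)*(2*V) = 2*V*(-9 + j))
q(b) = 1
(((q(2) + B(I(J, 3), -9)) + 37) - 311)² = (((1 + 2*(-9)*(-9 + (⅔ - ⅔*5))) + 37) - 311)² = (((1 + 2*(-9)*(-9 + (⅔ - 10/3))) + 37) - 311)² = (((1 + 2*(-9)*(-9 - 8/3)) + 37) - 311)² = (((1 + 2*(-9)*(-35/3)) + 37) - 311)² = (((1 + 210) + 37) - 311)² = ((211 + 37) - 311)² = (248 - 311)² = (-63)² = 3969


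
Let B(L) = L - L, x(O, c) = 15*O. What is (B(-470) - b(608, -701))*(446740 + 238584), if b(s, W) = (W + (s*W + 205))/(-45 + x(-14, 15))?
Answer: -292430492096/255 ≈ -1.1468e+9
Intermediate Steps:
B(L) = 0
b(s, W) = -41/51 - W/255 - W*s/255 (b(s, W) = (W + (s*W + 205))/(-45 + 15*(-14)) = (W + (W*s + 205))/(-45 - 210) = (W + (205 + W*s))/(-255) = (205 + W + W*s)*(-1/255) = -41/51 - W/255 - W*s/255)
(B(-470) - b(608, -701))*(446740 + 238584) = (0 - (-41/51 - 1/255*(-701) - 1/255*(-701)*608))*(446740 + 238584) = (0 - (-41/51 + 701/255 + 426208/255))*685324 = (0 - 1*426704/255)*685324 = (0 - 426704/255)*685324 = -426704/255*685324 = -292430492096/255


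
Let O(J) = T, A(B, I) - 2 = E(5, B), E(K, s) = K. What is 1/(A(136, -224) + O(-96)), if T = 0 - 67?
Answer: -1/60 ≈ -0.016667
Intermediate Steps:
A(B, I) = 7 (A(B, I) = 2 + 5 = 7)
T = -67
O(J) = -67
1/(A(136, -224) + O(-96)) = 1/(7 - 67) = 1/(-60) = -1/60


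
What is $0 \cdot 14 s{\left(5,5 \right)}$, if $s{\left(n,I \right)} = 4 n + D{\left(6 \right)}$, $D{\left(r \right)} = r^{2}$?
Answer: $0$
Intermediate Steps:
$s{\left(n,I \right)} = 36 + 4 n$ ($s{\left(n,I \right)} = 4 n + 6^{2} = 4 n + 36 = 36 + 4 n$)
$0 \cdot 14 s{\left(5,5 \right)} = 0 \cdot 14 \left(36 + 4 \cdot 5\right) = 0 \left(36 + 20\right) = 0 \cdot 56 = 0$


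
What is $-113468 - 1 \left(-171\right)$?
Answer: $-113297$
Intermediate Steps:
$-113468 - 1 \left(-171\right) = -113468 - -171 = -113468 + 171 = -113297$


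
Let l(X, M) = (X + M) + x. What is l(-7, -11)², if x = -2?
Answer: 400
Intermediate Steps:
l(X, M) = -2 + M + X (l(X, M) = (X + M) - 2 = (M + X) - 2 = -2 + M + X)
l(-7, -11)² = (-2 - 11 - 7)² = (-20)² = 400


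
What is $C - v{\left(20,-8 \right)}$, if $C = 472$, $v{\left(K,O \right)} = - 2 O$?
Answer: $456$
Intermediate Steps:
$C - v{\left(20,-8 \right)} = 472 - \left(-2\right) \left(-8\right) = 472 - 16 = 456$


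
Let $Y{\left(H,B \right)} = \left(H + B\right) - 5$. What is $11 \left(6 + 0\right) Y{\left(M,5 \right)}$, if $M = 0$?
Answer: $0$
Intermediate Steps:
$Y{\left(H,B \right)} = -5 + B + H$ ($Y{\left(H,B \right)} = \left(B + H\right) - 5 = -5 + B + H$)
$11 \left(6 + 0\right) Y{\left(M,5 \right)} = 11 \left(6 + 0\right) \left(-5 + 5 + 0\right) = 11 \cdot 6 \cdot 0 = 66 \cdot 0 = 0$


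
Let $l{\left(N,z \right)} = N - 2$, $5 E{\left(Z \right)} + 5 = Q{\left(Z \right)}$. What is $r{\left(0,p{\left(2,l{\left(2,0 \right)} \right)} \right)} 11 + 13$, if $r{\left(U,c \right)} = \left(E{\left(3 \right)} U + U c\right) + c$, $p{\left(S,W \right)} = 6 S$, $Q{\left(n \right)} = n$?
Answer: $145$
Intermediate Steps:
$E{\left(Z \right)} = -1 + \frac{Z}{5}$
$l{\left(N,z \right)} = -2 + N$
$r{\left(U,c \right)} = c - \frac{2 U}{5} + U c$ ($r{\left(U,c \right)} = \left(\left(-1 + \frac{1}{5} \cdot 3\right) U + U c\right) + c = \left(\left(-1 + \frac{3}{5}\right) U + U c\right) + c = \left(- \frac{2 U}{5} + U c\right) + c = c - \frac{2 U}{5} + U c$)
$r{\left(0,p{\left(2,l{\left(2,0 \right)} \right)} \right)} 11 + 13 = \left(6 \cdot 2 - 0 + 0 \cdot 6 \cdot 2\right) 11 + 13 = \left(12 + 0 + 0 \cdot 12\right) 11 + 13 = \left(12 + 0 + 0\right) 11 + 13 = 12 \cdot 11 + 13 = 132 + 13 = 145$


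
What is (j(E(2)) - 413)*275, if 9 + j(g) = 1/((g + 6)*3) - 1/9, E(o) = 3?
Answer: -3133900/27 ≈ -1.1607e+5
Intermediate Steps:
j(g) = -82/9 + 1/(3*(6 + g)) (j(g) = -9 + (1/((g + 6)*3) - 1/9) = -9 + ((⅓)/(6 + g) - 1*⅑) = -9 + (1/(3*(6 + g)) - ⅑) = -9 + (-⅑ + 1/(3*(6 + g))) = -82/9 + 1/(3*(6 + g)))
(j(E(2)) - 413)*275 = ((-489 - 82*3)/(9*(6 + 3)) - 413)*275 = ((⅑)*(-489 - 246)/9 - 413)*275 = ((⅑)*(⅑)*(-735) - 413)*275 = (-245/27 - 413)*275 = -11396/27*275 = -3133900/27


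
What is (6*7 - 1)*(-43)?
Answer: -1763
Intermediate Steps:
(6*7 - 1)*(-43) = (42 - 1)*(-43) = 41*(-43) = -1763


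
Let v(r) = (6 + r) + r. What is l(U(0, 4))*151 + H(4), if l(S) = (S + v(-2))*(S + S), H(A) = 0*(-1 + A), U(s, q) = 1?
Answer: 906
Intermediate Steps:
v(r) = 6 + 2*r
H(A) = 0
l(S) = 2*S*(2 + S) (l(S) = (S + (6 + 2*(-2)))*(S + S) = (S + (6 - 4))*(2*S) = (S + 2)*(2*S) = (2 + S)*(2*S) = 2*S*(2 + S))
l(U(0, 4))*151 + H(4) = (2*1*(2 + 1))*151 + 0 = (2*1*3)*151 + 0 = 6*151 + 0 = 906 + 0 = 906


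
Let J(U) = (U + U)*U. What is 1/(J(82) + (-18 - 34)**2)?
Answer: 1/16152 ≈ 6.1912e-5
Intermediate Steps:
J(U) = 2*U**2 (J(U) = (2*U)*U = 2*U**2)
1/(J(82) + (-18 - 34)**2) = 1/(2*82**2 + (-18 - 34)**2) = 1/(2*6724 + (-52)**2) = 1/(13448 + 2704) = 1/16152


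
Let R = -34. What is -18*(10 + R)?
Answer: 432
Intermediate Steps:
-18*(10 + R) = -18*(10 - 34) = -18*(-24) = 432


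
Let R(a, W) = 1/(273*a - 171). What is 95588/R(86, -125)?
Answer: 2227869516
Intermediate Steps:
R(a, W) = 1/(-171 + 273*a)
95588/R(86, -125) = 95588/((1/(3*(-57 + 91*86)))) = 95588/((1/(3*(-57 + 7826)))) = 95588/(((⅓)/7769)) = 95588/(((⅓)*(1/7769))) = 95588/(1/23307) = 95588*23307 = 2227869516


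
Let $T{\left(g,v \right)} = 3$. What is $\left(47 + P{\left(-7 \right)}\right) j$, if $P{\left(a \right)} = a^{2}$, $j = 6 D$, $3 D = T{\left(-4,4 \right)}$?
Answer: $576$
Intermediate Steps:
$D = 1$ ($D = \frac{1}{3} \cdot 3 = 1$)
$j = 6$ ($j = 6 \cdot 1 = 6$)
$\left(47 + P{\left(-7 \right)}\right) j = \left(47 + \left(-7\right)^{2}\right) 6 = \left(47 + 49\right) 6 = 96 \cdot 6 = 576$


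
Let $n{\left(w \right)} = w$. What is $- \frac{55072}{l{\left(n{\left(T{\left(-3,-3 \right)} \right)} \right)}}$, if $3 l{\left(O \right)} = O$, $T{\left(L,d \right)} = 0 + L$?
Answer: $55072$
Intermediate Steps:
$T{\left(L,d \right)} = L$
$l{\left(O \right)} = \frac{O}{3}$
$- \frac{55072}{l{\left(n{\left(T{\left(-3,-3 \right)} \right)} \right)}} = - \frac{55072}{\frac{1}{3} \left(-3\right)} = - \frac{55072}{-1} = \left(-55072\right) \left(-1\right) = 55072$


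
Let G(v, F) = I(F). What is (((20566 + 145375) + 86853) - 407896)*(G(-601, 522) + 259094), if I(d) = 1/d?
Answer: -10488545448019/261 ≈ -4.0186e+10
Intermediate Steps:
G(v, F) = 1/F
(((20566 + 145375) + 86853) - 407896)*(G(-601, 522) + 259094) = (((20566 + 145375) + 86853) - 407896)*(1/522 + 259094) = ((165941 + 86853) - 407896)*(1/522 + 259094) = (252794 - 407896)*(135247069/522) = -155102*135247069/522 = -10488545448019/261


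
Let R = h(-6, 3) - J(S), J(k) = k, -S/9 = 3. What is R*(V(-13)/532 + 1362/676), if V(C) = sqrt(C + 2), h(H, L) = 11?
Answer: 12939/169 + I*sqrt(11)/14 ≈ 76.562 + 0.2369*I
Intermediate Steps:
S = -27 (S = -9*3 = -27)
V(C) = sqrt(2 + C)
R = 38 (R = 11 - 1*(-27) = 11 + 27 = 38)
R*(V(-13)/532 + 1362/676) = 38*(sqrt(2 - 13)/532 + 1362/676) = 38*(sqrt(-11)*(1/532) + 1362*(1/676)) = 38*((I*sqrt(11))*(1/532) + 681/338) = 38*(I*sqrt(11)/532 + 681/338) = 38*(681/338 + I*sqrt(11)/532) = 12939/169 + I*sqrt(11)/14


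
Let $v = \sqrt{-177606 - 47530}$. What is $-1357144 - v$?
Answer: $-1357144 - 4 i \sqrt{14071} \approx -1.3571 \cdot 10^{6} - 474.48 i$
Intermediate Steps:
$v = 4 i \sqrt{14071}$ ($v = \sqrt{-225136} = 4 i \sqrt{14071} \approx 474.48 i$)
$-1357144 - v = -1357144 - 4 i \sqrt{14071}$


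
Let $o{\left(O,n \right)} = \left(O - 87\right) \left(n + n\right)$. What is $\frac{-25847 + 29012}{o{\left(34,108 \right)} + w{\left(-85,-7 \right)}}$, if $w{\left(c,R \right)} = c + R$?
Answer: $- \frac{633}{2308} \approx -0.27426$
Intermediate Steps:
$w{\left(c,R \right)} = R + c$
$o{\left(O,n \right)} = 2 n \left(-87 + O\right)$ ($o{\left(O,n \right)} = \left(-87 + O\right) 2 n = 2 n \left(-87 + O\right)$)
$\frac{-25847 + 29012}{o{\left(34,108 \right)} + w{\left(-85,-7 \right)}} = \frac{-25847 + 29012}{2 \cdot 108 \left(-87 + 34\right) - 92} = \frac{3165}{2 \cdot 108 \left(-53\right) - 92} = \frac{3165}{-11448 - 92} = \frac{3165}{-11540} = 3165 \left(- \frac{1}{11540}\right) = - \frac{633}{2308}$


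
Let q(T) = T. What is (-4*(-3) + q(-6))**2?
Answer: 36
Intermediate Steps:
(-4*(-3) + q(-6))**2 = (-4*(-3) - 6)**2 = (12 - 6)**2 = 6**2 = 36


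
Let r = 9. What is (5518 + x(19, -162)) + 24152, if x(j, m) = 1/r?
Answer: 267031/9 ≈ 29670.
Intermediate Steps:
x(j, m) = ⅑ (x(j, m) = 1/9 = ⅑)
(5518 + x(19, -162)) + 24152 = (5518 + ⅑) + 24152 = 49663/9 + 24152 = 267031/9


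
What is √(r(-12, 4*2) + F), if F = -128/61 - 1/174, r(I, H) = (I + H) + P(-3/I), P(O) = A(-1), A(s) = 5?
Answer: I*√124385466/10614 ≈ 1.0508*I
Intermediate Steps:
P(O) = 5
r(I, H) = 5 + H + I (r(I, H) = (I + H) + 5 = (H + I) + 5 = 5 + H + I)
F = -22333/10614 (F = -128*1/61 - 1*1/174 = -128/61 - 1/174 = -22333/10614 ≈ -2.1041)
√(r(-12, 4*2) + F) = √((5 + 4*2 - 12) - 22333/10614) = √((5 + 8 - 12) - 22333/10614) = √(1 - 22333/10614) = √(-11719/10614) = I*√124385466/10614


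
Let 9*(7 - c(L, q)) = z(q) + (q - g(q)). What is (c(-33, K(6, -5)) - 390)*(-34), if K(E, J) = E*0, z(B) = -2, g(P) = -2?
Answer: 13022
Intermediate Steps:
K(E, J) = 0
c(L, q) = 7 - q/9 (c(L, q) = 7 - (-2 + (q - 1*(-2)))/9 = 7 - (-2 + (q + 2))/9 = 7 - (-2 + (2 + q))/9 = 7 - q/9)
(c(-33, K(6, -5)) - 390)*(-34) = ((7 - ⅑*0) - 390)*(-34) = ((7 + 0) - 390)*(-34) = (7 - 390)*(-34) = -383*(-34) = 13022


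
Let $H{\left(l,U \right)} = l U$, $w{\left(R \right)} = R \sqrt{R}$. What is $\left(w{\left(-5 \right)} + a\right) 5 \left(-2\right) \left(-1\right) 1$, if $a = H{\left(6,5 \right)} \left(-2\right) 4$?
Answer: $-2400 - 50 i \sqrt{5} \approx -2400.0 - 111.8 i$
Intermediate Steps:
$w{\left(R \right)} = R^{\frac{3}{2}}$
$H{\left(l,U \right)} = U l$
$a = -240$ ($a = 5 \cdot 6 \left(-2\right) 4 = 30 \left(-2\right) 4 = \left(-60\right) 4 = -240$)
$\left(w{\left(-5 \right)} + a\right) 5 \left(-2\right) \left(-1\right) 1 = \left(\left(-5\right)^{\frac{3}{2}} - 240\right) 5 \left(-2\right) \left(-1\right) 1 = \left(- 5 i \sqrt{5} - 240\right) \left(-10\right) \left(-1\right) 1 = \left(-240 - 5 i \sqrt{5}\right) 10 \cdot 1 = \left(-240 - 5 i \sqrt{5}\right) 10 = -2400 - 50 i \sqrt{5}$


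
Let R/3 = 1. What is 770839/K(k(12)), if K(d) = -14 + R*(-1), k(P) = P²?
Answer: -770839/17 ≈ -45344.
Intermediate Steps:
R = 3 (R = 3*1 = 3)
K(d) = -17 (K(d) = -14 + 3*(-1) = -14 - 3 = -17)
770839/K(k(12)) = 770839/(-17) = 770839*(-1/17) = -770839/17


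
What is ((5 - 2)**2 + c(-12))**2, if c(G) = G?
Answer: 9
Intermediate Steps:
((5 - 2)**2 + c(-12))**2 = ((5 - 2)**2 - 12)**2 = (3**2 - 12)**2 = (9 - 12)**2 = (-3)**2 = 9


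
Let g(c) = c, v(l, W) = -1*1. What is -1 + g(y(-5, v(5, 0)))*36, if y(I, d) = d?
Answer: -37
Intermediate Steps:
v(l, W) = -1
-1 + g(y(-5, v(5, 0)))*36 = -1 - 1*36 = -1 - 36 = -37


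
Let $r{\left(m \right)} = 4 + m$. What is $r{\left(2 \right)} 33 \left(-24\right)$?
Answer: $-4752$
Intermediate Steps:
$r{\left(2 \right)} 33 \left(-24\right) = \left(4 + 2\right) 33 \left(-24\right) = 6 \cdot 33 \left(-24\right) = 198 \left(-24\right) = -4752$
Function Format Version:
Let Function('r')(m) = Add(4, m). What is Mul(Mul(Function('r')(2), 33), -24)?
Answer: -4752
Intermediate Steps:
Mul(Mul(Function('r')(2), 33), -24) = Mul(Mul(Add(4, 2), 33), -24) = Mul(Mul(6, 33), -24) = Mul(198, -24) = -4752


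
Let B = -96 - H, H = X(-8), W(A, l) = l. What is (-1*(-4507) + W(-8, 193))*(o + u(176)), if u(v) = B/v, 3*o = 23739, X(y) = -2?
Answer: 818148975/22 ≈ 3.7189e+7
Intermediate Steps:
o = 7913 (o = (1/3)*23739 = 7913)
H = -2
B = -94 (B = -96 - 1*(-2) = -96 + 2 = -94)
u(v) = -94/v
(-1*(-4507) + W(-8, 193))*(o + u(176)) = (-1*(-4507) + 193)*(7913 - 94/176) = (4507 + 193)*(7913 - 94*1/176) = 4700*(7913 - 47/88) = 4700*(696297/88) = 818148975/22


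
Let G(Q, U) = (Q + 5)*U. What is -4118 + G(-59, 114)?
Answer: -10274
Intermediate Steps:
G(Q, U) = U*(5 + Q) (G(Q, U) = (5 + Q)*U = U*(5 + Q))
-4118 + G(-59, 114) = -4118 + 114*(5 - 59) = -4118 + 114*(-54) = -4118 - 6156 = -10274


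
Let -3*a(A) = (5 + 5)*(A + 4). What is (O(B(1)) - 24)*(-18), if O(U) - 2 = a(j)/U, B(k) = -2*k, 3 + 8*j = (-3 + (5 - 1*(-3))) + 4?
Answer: 507/2 ≈ 253.50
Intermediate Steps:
j = ¾ (j = -3/8 + ((-3 + (5 - 1*(-3))) + 4)/8 = -3/8 + ((-3 + (5 + 3)) + 4)/8 = -3/8 + ((-3 + 8) + 4)/8 = -3/8 + (5 + 4)/8 = -3/8 + (⅛)*9 = -3/8 + 9/8 = ¾ ≈ 0.75000)
a(A) = -40/3 - 10*A/3 (a(A) = -(5 + 5)*(A + 4)/3 = -10*(4 + A)/3 = -(40 + 10*A)/3 = -40/3 - 10*A/3)
O(U) = 2 - 95/(6*U) (O(U) = 2 + (-40/3 - 10/3*¾)/U = 2 + (-40/3 - 5/2)/U = 2 - 95/(6*U))
(O(B(1)) - 24)*(-18) = ((2 - 95/(6*((-2*1)))) - 24)*(-18) = ((2 - 95/6/(-2)) - 24)*(-18) = ((2 - 95/6*(-½)) - 24)*(-18) = ((2 + 95/12) - 24)*(-18) = (119/12 - 24)*(-18) = -169/12*(-18) = 507/2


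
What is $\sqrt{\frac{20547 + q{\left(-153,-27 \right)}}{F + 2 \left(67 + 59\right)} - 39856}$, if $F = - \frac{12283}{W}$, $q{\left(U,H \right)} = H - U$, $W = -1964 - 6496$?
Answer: $\frac{2 i \sqrt{45716799383173291}}{2144203} \approx 199.44 i$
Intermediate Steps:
$W = -8460$
$F = \frac{12283}{8460}$ ($F = - \frac{12283}{-8460} = \left(-12283\right) \left(- \frac{1}{8460}\right) = \frac{12283}{8460} \approx 1.4519$)
$\sqrt{\frac{20547 + q{\left(-153,-27 \right)}}{F + 2 \left(67 + 59\right)} - 39856} = \sqrt{\frac{20547 - -126}{\frac{12283}{8460} + 2 \left(67 + 59\right)} - 39856} = \sqrt{\frac{20547 + \left(-27 + 153\right)}{\frac{12283}{8460} + 2 \cdot 126} - 39856} = \sqrt{\frac{20547 + 126}{\frac{12283}{8460} + 252} - 39856} = \sqrt{\frac{20673}{\frac{2144203}{8460}} - 39856} = \sqrt{20673 \cdot \frac{8460}{2144203} - 39856} = \sqrt{\frac{174893580}{2144203} - 39856} = \sqrt{- \frac{85284461188}{2144203}} = \frac{2 i \sqrt{45716799383173291}}{2144203}$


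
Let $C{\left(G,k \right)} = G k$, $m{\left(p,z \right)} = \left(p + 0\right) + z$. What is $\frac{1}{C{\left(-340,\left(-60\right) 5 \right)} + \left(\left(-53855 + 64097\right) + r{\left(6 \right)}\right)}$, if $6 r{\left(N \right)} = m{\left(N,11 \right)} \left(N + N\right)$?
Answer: $\frac{1}{112276} \approx 8.9066 \cdot 10^{-6}$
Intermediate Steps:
$m{\left(p,z \right)} = p + z$
$r{\left(N \right)} = \frac{N \left(11 + N\right)}{3}$ ($r{\left(N \right)} = \frac{\left(N + 11\right) \left(N + N\right)}{6} = \frac{\left(11 + N\right) 2 N}{6} = \frac{2 N \left(11 + N\right)}{6} = \frac{N \left(11 + N\right)}{3}$)
$\frac{1}{C{\left(-340,\left(-60\right) 5 \right)} + \left(\left(-53855 + 64097\right) + r{\left(6 \right)}\right)} = \frac{1}{- 340 \left(\left(-60\right) 5\right) + \left(\left(-53855 + 64097\right) + \frac{1}{3} \cdot 6 \left(11 + 6\right)\right)} = \frac{1}{\left(-340\right) \left(-300\right) + \left(10242 + \frac{1}{3} \cdot 6 \cdot 17\right)} = \frac{1}{102000 + \left(10242 + 34\right)} = \frac{1}{102000 + 10276} = \frac{1}{112276}$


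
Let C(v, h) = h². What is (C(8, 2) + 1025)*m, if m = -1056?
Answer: -1086624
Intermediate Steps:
(C(8, 2) + 1025)*m = (2² + 1025)*(-1056) = (4 + 1025)*(-1056) = 1029*(-1056) = -1086624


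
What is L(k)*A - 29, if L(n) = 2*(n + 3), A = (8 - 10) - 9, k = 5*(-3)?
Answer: 235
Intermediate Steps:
k = -15
A = -11 (A = -2 - 9 = -11)
L(n) = 6 + 2*n (L(n) = 2*(3 + n) = 6 + 2*n)
L(k)*A - 29 = (6 + 2*(-15))*(-11) - 29 = (6 - 30)*(-11) - 29 = -24*(-11) - 29 = 264 - 29 = 235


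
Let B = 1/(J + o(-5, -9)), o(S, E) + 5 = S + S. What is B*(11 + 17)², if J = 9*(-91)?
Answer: -392/417 ≈ -0.94005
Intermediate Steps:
o(S, E) = -5 + 2*S (o(S, E) = -5 + (S + S) = -5 + 2*S)
J = -819
B = -1/834 (B = 1/(-819 + (-5 + 2*(-5))) = 1/(-819 + (-5 - 10)) = 1/(-819 - 15) = 1/(-834) = -1/834 ≈ -0.0011990)
B*(11 + 17)² = -(11 + 17)²/834 = -1/834*28² = -1/834*784 = -392/417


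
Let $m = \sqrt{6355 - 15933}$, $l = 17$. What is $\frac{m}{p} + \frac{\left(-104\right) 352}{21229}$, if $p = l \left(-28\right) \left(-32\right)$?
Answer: $- \frac{2816}{1633} + \frac{i \sqrt{9578}}{15232} \approx -1.7244 + 0.0064251 i$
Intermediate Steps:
$m = i \sqrt{9578}$ ($m = \sqrt{-9578} = i \sqrt{9578} \approx 97.867 i$)
$p = 15232$ ($p = 17 \left(-28\right) \left(-32\right) = \left(-476\right) \left(-32\right) = 15232$)
$\frac{m}{p} + \frac{\left(-104\right) 352}{21229} = \frac{i \sqrt{9578}}{15232} + \frac{\left(-104\right) 352}{21229} = i \sqrt{9578} \cdot \frac{1}{15232} - \frac{2816}{1633} = \frac{i \sqrt{9578}}{15232} - \frac{2816}{1633} = - \frac{2816}{1633} + \frac{i \sqrt{9578}}{15232}$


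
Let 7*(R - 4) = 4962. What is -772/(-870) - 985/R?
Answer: -214637/434130 ≈ -0.49441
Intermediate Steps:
R = 4990/7 (R = 4 + (1/7)*4962 = 4 + 4962/7 = 4990/7 ≈ 712.86)
-772/(-870) - 985/R = -772/(-870) - 985/4990/7 = -772*(-1/870) - 985*7/4990 = 386/435 - 1379/998 = -214637/434130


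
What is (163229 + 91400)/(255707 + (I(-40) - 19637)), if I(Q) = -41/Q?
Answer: 10185160/9442841 ≈ 1.0786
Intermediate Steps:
(163229 + 91400)/(255707 + (I(-40) - 19637)) = (163229 + 91400)/(255707 + (-41/(-40) - 19637)) = 254629/(255707 + (-41*(-1/40) - 19637)) = 254629/(255707 + (41/40 - 19637)) = 254629/(255707 - 785439/40) = 254629/(9442841/40) = 254629*(40/9442841) = 10185160/9442841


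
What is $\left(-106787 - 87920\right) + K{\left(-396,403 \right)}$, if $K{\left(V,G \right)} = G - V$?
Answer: $-193908$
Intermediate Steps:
$\left(-106787 - 87920\right) + K{\left(-396,403 \right)} = \left(-106787 - 87920\right) + \left(403 - -396\right) = -194707 + \left(403 + 396\right) = -194707 + 799 = -193908$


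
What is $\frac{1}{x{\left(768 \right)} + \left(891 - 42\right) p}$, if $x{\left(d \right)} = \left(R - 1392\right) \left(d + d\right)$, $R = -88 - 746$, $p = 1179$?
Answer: $- \frac{1}{2418165} \approx -4.1354 \cdot 10^{-7}$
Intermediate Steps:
$R = -834$ ($R = -88 - 746 = -834$)
$x{\left(d \right)} = - 4452 d$ ($x{\left(d \right)} = \left(-834 - 1392\right) \left(d + d\right) = - 2226 \cdot 2 d = - 4452 d$)
$\frac{1}{x{\left(768 \right)} + \left(891 - 42\right) p} = \frac{1}{\left(-4452\right) 768 + \left(891 - 42\right) 1179} = \frac{1}{-3419136 + 849 \cdot 1179} = \frac{1}{-3419136 + 1000971} = \frac{1}{-2418165} = - \frac{1}{2418165}$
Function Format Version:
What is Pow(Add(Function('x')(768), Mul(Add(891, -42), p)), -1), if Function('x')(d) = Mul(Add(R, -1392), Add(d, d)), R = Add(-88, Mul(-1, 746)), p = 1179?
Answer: Rational(-1, 2418165) ≈ -4.1354e-7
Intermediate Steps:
R = -834 (R = Add(-88, -746) = -834)
Function('x')(d) = Mul(-4452, d) (Function('x')(d) = Mul(Add(-834, -1392), Add(d, d)) = Mul(-2226, Mul(2, d)) = Mul(-4452, d))
Pow(Add(Function('x')(768), Mul(Add(891, -42), p)), -1) = Pow(Add(Mul(-4452, 768), Mul(Add(891, -42), 1179)), -1) = Pow(Add(-3419136, Mul(849, 1179)), -1) = Pow(Add(-3419136, 1000971), -1) = Pow(-2418165, -1) = Rational(-1, 2418165)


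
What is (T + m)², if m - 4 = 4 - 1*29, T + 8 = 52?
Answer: 529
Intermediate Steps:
T = 44 (T = -8 + 52 = 44)
m = -21 (m = 4 + (4 - 1*29) = 4 + (4 - 29) = 4 - 25 = -21)
(T + m)² = (44 - 21)² = 23² = 529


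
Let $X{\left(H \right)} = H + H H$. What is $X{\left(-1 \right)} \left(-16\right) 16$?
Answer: $0$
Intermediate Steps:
$X{\left(H \right)} = H + H^{2}$
$X{\left(-1 \right)} \left(-16\right) 16 = - (1 - 1) \left(-16\right) 16 = \left(-1\right) 0 \left(-16\right) 16 = 0 \left(-16\right) 16 = 0 \cdot 16 = 0$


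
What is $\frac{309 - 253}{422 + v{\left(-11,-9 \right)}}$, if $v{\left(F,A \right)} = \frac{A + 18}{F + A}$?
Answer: $\frac{1120}{8431} \approx 0.13284$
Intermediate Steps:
$v{\left(F,A \right)} = \frac{18 + A}{A + F}$
$\frac{309 - 253}{422 + v{\left(-11,-9 \right)}} = \frac{309 - 253}{422 + \frac{18 - 9}{-9 - 11}} = \frac{56}{422 + \frac{1}{-20} \cdot 9} = \frac{56}{422 - \frac{9}{20}} = \frac{56}{\frac{8431}{20}} = 56 \cdot \frac{20}{8431} = \frac{1120}{8431}$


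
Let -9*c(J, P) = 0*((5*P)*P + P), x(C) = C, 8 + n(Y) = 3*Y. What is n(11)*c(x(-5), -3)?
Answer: 0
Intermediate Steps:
n(Y) = -8 + 3*Y
c(J, P) = 0 (c(J, P) = -0*((5*P)*P + P) = -0*(5*P² + P) = -0*(P + 5*P²) = -⅑*0 = 0)
n(11)*c(x(-5), -3) = (-8 + 3*11)*0 = (-8 + 33)*0 = 25*0 = 0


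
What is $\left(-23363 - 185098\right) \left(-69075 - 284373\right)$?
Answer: $73680123528$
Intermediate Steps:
$\left(-23363 - 185098\right) \left(-69075 - 284373\right) = \left(-208461\right) \left(-353448\right) = 73680123528$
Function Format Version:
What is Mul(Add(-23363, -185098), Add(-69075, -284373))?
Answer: 73680123528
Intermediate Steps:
Mul(Add(-23363, -185098), Add(-69075, -284373)) = Mul(-208461, -353448) = 73680123528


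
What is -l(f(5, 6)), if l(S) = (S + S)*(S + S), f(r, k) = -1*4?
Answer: -64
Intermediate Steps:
f(r, k) = -4
l(S) = 4*S**2 (l(S) = (2*S)*(2*S) = 4*S**2)
-l(f(5, 6)) = -4*(-4)**2 = -4*16 = -1*64 = -64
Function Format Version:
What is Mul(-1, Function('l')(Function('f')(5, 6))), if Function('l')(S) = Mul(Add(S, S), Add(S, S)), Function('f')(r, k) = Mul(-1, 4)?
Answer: -64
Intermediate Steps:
Function('f')(r, k) = -4
Function('l')(S) = Mul(4, Pow(S, 2)) (Function('l')(S) = Mul(Mul(2, S), Mul(2, S)) = Mul(4, Pow(S, 2)))
Mul(-1, Function('l')(Function('f')(5, 6))) = Mul(-1, Mul(4, Pow(-4, 2))) = Mul(-1, Mul(4, 16)) = Mul(-1, 64) = -64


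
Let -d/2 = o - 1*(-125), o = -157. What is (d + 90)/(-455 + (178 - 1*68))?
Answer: -154/345 ≈ -0.44638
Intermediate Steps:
d = 64 (d = -2*(-157 - 1*(-125)) = -2*(-157 + 125) = -2*(-32) = 64)
(d + 90)/(-455 + (178 - 1*68)) = (64 + 90)/(-455 + (178 - 1*68)) = 154/(-455 + (178 - 68)) = 154/(-455 + 110) = 154/(-345) = 154*(-1/345) = -154/345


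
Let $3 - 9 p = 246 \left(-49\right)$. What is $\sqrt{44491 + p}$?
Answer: $\frac{2 \sqrt{103119}}{3} \approx 214.08$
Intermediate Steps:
$p = \frac{4019}{3}$ ($p = \frac{1}{3} - \frac{246 \left(-49\right)}{9} = \frac{1}{3} - - \frac{4018}{3} = \frac{1}{3} + \frac{4018}{3} = \frac{4019}{3} \approx 1339.7$)
$\sqrt{44491 + p} = \sqrt{44491 + \frac{4019}{3}} = \sqrt{\frac{137492}{3}} = \frac{2 \sqrt{103119}}{3}$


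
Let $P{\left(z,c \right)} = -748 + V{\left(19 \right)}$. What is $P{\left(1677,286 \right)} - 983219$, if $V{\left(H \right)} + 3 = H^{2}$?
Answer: $-983609$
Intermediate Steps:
$V{\left(H \right)} = -3 + H^{2}$
$P{\left(z,c \right)} = -390$ ($P{\left(z,c \right)} = -748 - \left(3 - 19^{2}\right) = -748 + \left(-3 + 361\right) = -748 + 358 = -390$)
$P{\left(1677,286 \right)} - 983219 = -390 - 983219 = -983609$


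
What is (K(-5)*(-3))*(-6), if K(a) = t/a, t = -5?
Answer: 18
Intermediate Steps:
K(a) = -5/a
(K(-5)*(-3))*(-6) = (-5/(-5)*(-3))*(-6) = (-5*(-⅕)*(-3))*(-6) = (1*(-3))*(-6) = -3*(-6) = 18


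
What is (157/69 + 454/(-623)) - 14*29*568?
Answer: -9913079611/42987 ≈ -2.3061e+5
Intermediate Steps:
(157/69 + 454/(-623)) - 14*29*568 = (157*(1/69) + 454*(-1/623)) - 406*568 = (157/69 - 454/623) - 230608 = 66485/42987 - 230608 = -9913079611/42987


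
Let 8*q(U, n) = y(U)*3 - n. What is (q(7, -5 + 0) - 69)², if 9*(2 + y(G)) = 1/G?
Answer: 8427409/1764 ≈ 4777.4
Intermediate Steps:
y(G) = -2 + 1/(9*G)
q(U, n) = -¾ - n/8 + 1/(24*U) (q(U, n) = ((-2 + 1/(9*U))*3 - n)/8 = ((-6 + 1/(3*U)) - n)/8 = (-6 - n + 1/(3*U))/8 = -¾ - n/8 + 1/(24*U))
(q(7, -5 + 0) - 69)² = ((-¾ - (-5 + 0)/8 + (1/24)/7) - 69)² = ((-¾ - ⅛*(-5) + (1/24)*(⅐)) - 69)² = ((-¾ + 5/8 + 1/168) - 69)² = (-5/42 - 69)² = (-2903/42)² = 8427409/1764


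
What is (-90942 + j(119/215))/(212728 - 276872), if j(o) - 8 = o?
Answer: 19550691/13790960 ≈ 1.4176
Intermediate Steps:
j(o) = 8 + o
(-90942 + j(119/215))/(212728 - 276872) = (-90942 + (8 + 119/215))/(212728 - 276872) = (-90942 + (8 + 119*(1/215)))/(-64144) = (-90942 + (8 + 119/215))*(-1/64144) = (-90942 + 1839/215)*(-1/64144) = -19550691/215*(-1/64144) = 19550691/13790960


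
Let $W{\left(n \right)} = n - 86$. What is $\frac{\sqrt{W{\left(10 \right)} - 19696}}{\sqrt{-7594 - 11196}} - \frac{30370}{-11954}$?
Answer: $\frac{15185}{5977} + \frac{\sqrt{92878970}}{9395} \approx 3.5664$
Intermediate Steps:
$W{\left(n \right)} = -86 + n$
$\frac{\sqrt{W{\left(10 \right)} - 19696}}{\sqrt{-7594 - 11196}} - \frac{30370}{-11954} = \frac{\sqrt{\left(-86 + 10\right) - 19696}}{\sqrt{-7594 - 11196}} - \frac{30370}{-11954} = \frac{\sqrt{-76 - 19696}}{\sqrt{-18790}} - - \frac{15185}{5977} = \frac{\sqrt{-19772}}{i \sqrt{18790}} + \frac{15185}{5977} = 2 i \sqrt{4943} \left(- \frac{i \sqrt{18790}}{18790}\right) + \frac{15185}{5977} = \frac{\sqrt{92878970}}{9395} + \frac{15185}{5977} = \frac{15185}{5977} + \frac{\sqrt{92878970}}{9395}$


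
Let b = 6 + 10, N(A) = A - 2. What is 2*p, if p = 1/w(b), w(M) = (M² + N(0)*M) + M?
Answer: 1/120 ≈ 0.0083333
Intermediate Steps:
N(A) = -2 + A
b = 16
w(M) = M² - M (w(M) = (M² + (-2 + 0)*M) + M = (M² - 2*M) + M = M² - M)
p = 1/240 (p = 1/(16*(-1 + 16)) = 1/(16*15) = 1/240 ≈ 0.0041667)
2*p = 2*(1/240) = 1/120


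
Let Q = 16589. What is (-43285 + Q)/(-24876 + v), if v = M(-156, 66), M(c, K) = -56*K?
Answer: 6674/7143 ≈ 0.93434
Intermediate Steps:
v = -3696 (v = -56*66 = -3696)
(-43285 + Q)/(-24876 + v) = (-43285 + 16589)/(-24876 - 3696) = -26696/(-28572) = -26696*(-1/28572) = 6674/7143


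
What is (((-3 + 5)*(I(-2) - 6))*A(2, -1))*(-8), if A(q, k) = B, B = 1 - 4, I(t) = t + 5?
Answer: -144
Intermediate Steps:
I(t) = 5 + t
B = -3
A(q, k) = -3
(((-3 + 5)*(I(-2) - 6))*A(2, -1))*(-8) = (((-3 + 5)*((5 - 2) - 6))*(-3))*(-8) = ((2*(3 - 6))*(-3))*(-8) = ((2*(-3))*(-3))*(-8) = -6*(-3)*(-8) = 18*(-8) = -144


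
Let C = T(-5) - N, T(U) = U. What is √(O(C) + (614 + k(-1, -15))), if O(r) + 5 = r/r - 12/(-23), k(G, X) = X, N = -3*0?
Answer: √315031/23 ≈ 24.403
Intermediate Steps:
N = 0
C = -5 (C = -5 - 1*0 = -5 + 0 = -5)
O(r) = -80/23 (O(r) = -5 + (r/r - 12/(-23)) = -5 + (1 - 12*(-1/23)) = -5 + (1 + 12/23) = -5 + 35/23 = -80/23)
√(O(C) + (614 + k(-1, -15))) = √(-80/23 + (614 - 15)) = √(-80/23 + 599) = √(13697/23) = √315031/23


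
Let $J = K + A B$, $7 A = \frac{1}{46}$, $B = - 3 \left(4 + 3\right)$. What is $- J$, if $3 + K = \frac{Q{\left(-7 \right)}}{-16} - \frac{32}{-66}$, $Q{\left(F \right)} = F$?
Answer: $\frac{26023}{12144} \approx 2.1429$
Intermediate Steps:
$B = -21$ ($B = \left(-3\right) 7 = -21$)
$A = \frac{1}{322}$ ($A = \frac{1}{7 \cdot 46} = \frac{1}{7} \cdot \frac{1}{46} = \frac{1}{322} \approx 0.0031056$)
$K = - \frac{1097}{528}$ ($K = -3 - \left(- \frac{16}{33} - \frac{7}{16}\right) = -3 - - \frac{487}{528} = -3 + \left(\frac{7}{16} + \frac{16}{33}\right) = -3 + \frac{487}{528} = - \frac{1097}{528} \approx -2.0777$)
$J = - \frac{26023}{12144}$ ($J = - \frac{1097}{528} + \frac{1}{322} \left(-21\right) = - \frac{1097}{528} - \frac{3}{46} = - \frac{26023}{12144} \approx -2.1429$)
$- J = \left(-1\right) \left(- \frac{26023}{12144}\right) = \frac{26023}{12144}$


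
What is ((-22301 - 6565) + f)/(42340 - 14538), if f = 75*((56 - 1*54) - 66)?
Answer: -16833/13901 ≈ -1.2109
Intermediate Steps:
f = -4800 (f = 75*((56 - 54) - 66) = 75*(2 - 66) = 75*(-64) = -4800)
((-22301 - 6565) + f)/(42340 - 14538) = ((-22301 - 6565) - 4800)/(42340 - 14538) = (-28866 - 4800)/27802 = -33666*1/27802 = -16833/13901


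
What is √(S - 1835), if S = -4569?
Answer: 2*I*√1601 ≈ 80.025*I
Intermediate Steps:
√(S - 1835) = √(-4569 - 1835) = √(-6404) = 2*I*√1601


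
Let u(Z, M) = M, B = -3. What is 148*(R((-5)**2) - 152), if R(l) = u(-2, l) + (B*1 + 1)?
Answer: -19092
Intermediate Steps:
R(l) = -2 + l (R(l) = l + (-3*1 + 1) = l + (-3 + 1) = l - 2 = -2 + l)
148*(R((-5)**2) - 152) = 148*((-2 + (-5)**2) - 152) = 148*((-2 + 25) - 152) = 148*(23 - 152) = 148*(-129) = -19092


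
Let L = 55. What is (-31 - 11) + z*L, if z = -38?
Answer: -2132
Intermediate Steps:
(-31 - 11) + z*L = (-31 - 11) - 38*55 = -42 - 2090 = -2132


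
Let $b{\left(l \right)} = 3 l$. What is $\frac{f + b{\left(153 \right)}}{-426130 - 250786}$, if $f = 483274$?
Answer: $- \frac{483733}{676916} \approx -0.71461$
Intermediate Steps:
$\frac{f + b{\left(153 \right)}}{-426130 - 250786} = \frac{483274 + 3 \cdot 153}{-426130 - 250786} = \frac{483274 + 459}{-676916} = 483733 \left(- \frac{1}{676916}\right) = - \frac{483733}{676916}$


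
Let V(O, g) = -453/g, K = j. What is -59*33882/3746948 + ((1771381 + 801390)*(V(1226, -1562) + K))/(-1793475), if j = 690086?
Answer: -259778658275483862422/262418247885915 ≈ -9.8994e+5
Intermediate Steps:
K = 690086
-59*33882/3746948 + ((1771381 + 801390)*(V(1226, -1562) + K))/(-1793475) = -59*33882/3746948 + ((1771381 + 801390)*(-453/(-1562) + 690086))/(-1793475) = -1999038*1/3746948 + (2572771*(-453*(-1/1562) + 690086))*(-1/1793475) = -999519/1873474 + (2572771*(453/1562 + 690086))*(-1/1793475) = -999519/1873474 + (2572771*(1077914785/1562))*(-1/1793475) = -999519/1873474 + (2773227899319235/1562)*(-1/1793475) = -999519/1873474 - 554645579863847/560281590 = -259778658275483862422/262418247885915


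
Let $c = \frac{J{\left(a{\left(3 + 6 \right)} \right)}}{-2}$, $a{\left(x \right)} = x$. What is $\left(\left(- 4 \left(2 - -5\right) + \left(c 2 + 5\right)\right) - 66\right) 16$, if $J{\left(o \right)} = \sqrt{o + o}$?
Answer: $-1424 - 48 \sqrt{2} \approx -1491.9$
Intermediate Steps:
$J{\left(o \right)} = \sqrt{2} \sqrt{o}$ ($J{\left(o \right)} = \sqrt{2 o} = \sqrt{2} \sqrt{o}$)
$c = - \frac{3 \sqrt{2}}{2}$ ($c = \frac{\sqrt{2} \sqrt{3 + 6}}{-2} = \sqrt{2} \sqrt{9} \left(- \frac{1}{2}\right) = \sqrt{2} \cdot 3 \left(- \frac{1}{2}\right) = 3 \sqrt{2} \left(- \frac{1}{2}\right) = - \frac{3 \sqrt{2}}{2} \approx -2.1213$)
$\left(\left(- 4 \left(2 - -5\right) + \left(c 2 + 5\right)\right) - 66\right) 16 = \left(\left(- 4 \left(2 - -5\right) + \left(- \frac{3 \sqrt{2}}{2} \cdot 2 + 5\right)\right) - 66\right) 16 = \left(\left(- 4 \left(2 + 5\right) + \left(- 3 \sqrt{2} + 5\right)\right) - 66\right) 16 = \left(\left(\left(-4\right) 7 + \left(5 - 3 \sqrt{2}\right)\right) - 66\right) 16 = \left(\left(-28 + \left(5 - 3 \sqrt{2}\right)\right) - 66\right) 16 = \left(\left(-23 - 3 \sqrt{2}\right) - 66\right) 16 = \left(-89 - 3 \sqrt{2}\right) 16 = -1424 - 48 \sqrt{2}$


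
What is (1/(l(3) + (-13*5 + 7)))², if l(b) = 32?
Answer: 1/676 ≈ 0.0014793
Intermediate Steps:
(1/(l(3) + (-13*5 + 7)))² = (1/(32 + (-13*5 + 7)))² = (1/(32 + (-65 + 7)))² = (1/(32 - 58))² = (1/(-26))² = (-1/26)² = 1/676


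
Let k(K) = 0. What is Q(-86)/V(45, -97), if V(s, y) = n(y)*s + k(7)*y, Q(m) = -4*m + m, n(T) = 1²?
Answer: 86/15 ≈ 5.7333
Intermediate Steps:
n(T) = 1
Q(m) = -3*m
V(s, y) = s (V(s, y) = 1*s + 0*y = s + 0 = s)
Q(-86)/V(45, -97) = -3*(-86)/45 = 258*(1/45) = 86/15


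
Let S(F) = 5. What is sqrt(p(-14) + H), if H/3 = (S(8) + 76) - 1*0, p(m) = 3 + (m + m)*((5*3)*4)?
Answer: I*sqrt(1434) ≈ 37.868*I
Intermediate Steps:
p(m) = 3 + 120*m (p(m) = 3 + (2*m)*(15*4) = 3 + (2*m)*60 = 3 + 120*m)
H = 243 (H = 3*((5 + 76) - 1*0) = 3*(81 + 0) = 3*81 = 243)
sqrt(p(-14) + H) = sqrt((3 + 120*(-14)) + 243) = sqrt((3 - 1680) + 243) = sqrt(-1677 + 243) = sqrt(-1434) = I*sqrt(1434)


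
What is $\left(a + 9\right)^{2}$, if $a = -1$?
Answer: $64$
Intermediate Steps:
$\left(a + 9\right)^{2} = \left(-1 + 9\right)^{2} = 8^{2} = 64$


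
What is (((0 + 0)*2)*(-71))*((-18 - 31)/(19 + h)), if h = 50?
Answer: 0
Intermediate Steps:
(((0 + 0)*2)*(-71))*((-18 - 31)/(19 + h)) = (((0 + 0)*2)*(-71))*((-18 - 31)/(19 + 50)) = ((0*2)*(-71))*(-49/69) = (0*(-71))*(-49*1/69) = 0*(-49/69) = 0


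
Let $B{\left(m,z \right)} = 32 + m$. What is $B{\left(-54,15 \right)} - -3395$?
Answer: $3373$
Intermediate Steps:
$B{\left(-54,15 \right)} - -3395 = \left(32 - 54\right) - -3395 = -22 + 3395 = 3373$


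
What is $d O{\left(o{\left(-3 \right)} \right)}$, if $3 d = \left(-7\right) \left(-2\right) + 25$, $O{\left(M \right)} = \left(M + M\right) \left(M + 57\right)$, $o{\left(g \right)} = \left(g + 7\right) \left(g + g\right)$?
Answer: $-20592$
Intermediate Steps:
$o{\left(g \right)} = 2 g \left(7 + g\right)$ ($o{\left(g \right)} = \left(7 + g\right) 2 g = 2 g \left(7 + g\right)$)
$O{\left(M \right)} = 2 M \left(57 + M\right)$
$d = 13$ ($d = \frac{\left(-7\right) \left(-2\right) + 25}{3} = \frac{14 + 25}{3} = \frac{1}{3} \cdot 39 = 13$)
$d O{\left(o{\left(-3 \right)} \right)} = 13 \cdot 2 \cdot 2 \left(-3\right) \left(7 - 3\right) \left(57 + 2 \left(-3\right) \left(7 - 3\right)\right) = 13 \cdot 2 \cdot 2 \left(-3\right) 4 \left(57 + 2 \left(-3\right) 4\right) = 13 \cdot 2 \left(-24\right) \left(57 - 24\right) = 13 \cdot 2 \left(-24\right) 33 = 13 \left(-1584\right) = -20592$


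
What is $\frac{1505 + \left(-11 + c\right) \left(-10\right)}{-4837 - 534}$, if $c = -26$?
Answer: $- \frac{1875}{5371} \approx -0.3491$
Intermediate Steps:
$\frac{1505 + \left(-11 + c\right) \left(-10\right)}{-4837 - 534} = \frac{1505 + \left(-11 - 26\right) \left(-10\right)}{-4837 - 534} = \frac{1505 - -370}{-5371} = \left(1505 + 370\right) \left(- \frac{1}{5371}\right) = 1875 \left(- \frac{1}{5371}\right) = - \frac{1875}{5371}$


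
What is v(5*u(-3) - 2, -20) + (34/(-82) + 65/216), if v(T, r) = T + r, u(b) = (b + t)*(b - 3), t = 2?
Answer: 69841/8856 ≈ 7.8863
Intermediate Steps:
u(b) = (-3 + b)*(2 + b) (u(b) = (b + 2)*(b - 3) = (2 + b)*(-3 + b) = (-3 + b)*(2 + b))
v(5*u(-3) - 2, -20) + (34/(-82) + 65/216) = ((5*(-6 + (-3)² - 1*(-3)) - 2) - 20) + (34/(-82) + 65/216) = ((5*(-6 + 9 + 3) - 2) - 20) + (34*(-1/82) + 65*(1/216)) = ((5*6 - 2) - 20) + (-17/41 + 65/216) = ((30 - 2) - 20) - 1007/8856 = (28 - 20) - 1007/8856 = 8 - 1007/8856 = 69841/8856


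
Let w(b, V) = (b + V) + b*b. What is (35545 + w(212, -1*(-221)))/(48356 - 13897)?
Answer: 80922/34459 ≈ 2.3484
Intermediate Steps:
w(b, V) = V + b + b² (w(b, V) = (V + b) + b² = V + b + b²)
(35545 + w(212, -1*(-221)))/(48356 - 13897) = (35545 + (-1*(-221) + 212 + 212²))/(48356 - 13897) = (35545 + (221 + 212 + 44944))/34459 = (35545 + 45377)*(1/34459) = 80922*(1/34459) = 80922/34459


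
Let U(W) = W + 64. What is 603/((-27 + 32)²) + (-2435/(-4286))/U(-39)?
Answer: 2586893/107150 ≈ 24.143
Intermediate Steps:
U(W) = 64 + W
603/((-27 + 32)²) + (-2435/(-4286))/U(-39) = 603/((-27 + 32)²) + (-2435/(-4286))/(64 - 39) = 603/(5²) - 2435*(-1/4286)/25 = 603/25 + (2435/4286)*(1/25) = 603*(1/25) + 487/21430 = 603/25 + 487/21430 = 2586893/107150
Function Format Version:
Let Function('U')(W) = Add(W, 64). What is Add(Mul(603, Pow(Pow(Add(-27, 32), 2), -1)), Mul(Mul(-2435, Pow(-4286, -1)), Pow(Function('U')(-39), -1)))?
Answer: Rational(2586893, 107150) ≈ 24.143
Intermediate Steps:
Function('U')(W) = Add(64, W)
Add(Mul(603, Pow(Pow(Add(-27, 32), 2), -1)), Mul(Mul(-2435, Pow(-4286, -1)), Pow(Function('U')(-39), -1))) = Add(Mul(603, Pow(Pow(Add(-27, 32), 2), -1)), Mul(Mul(-2435, Pow(-4286, -1)), Pow(Add(64, -39), -1))) = Add(Mul(603, Pow(Pow(5, 2), -1)), Mul(Mul(-2435, Rational(-1, 4286)), Pow(25, -1))) = Add(Mul(603, Pow(25, -1)), Mul(Rational(2435, 4286), Rational(1, 25))) = Add(Mul(603, Rational(1, 25)), Rational(487, 21430)) = Add(Rational(603, 25), Rational(487, 21430)) = Rational(2586893, 107150)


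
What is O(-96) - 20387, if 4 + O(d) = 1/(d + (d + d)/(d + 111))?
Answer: -11092709/544 ≈ -20391.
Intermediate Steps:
O(d) = -4 + 1/(d + 2*d/(111 + d)) (O(d) = -4 + 1/(d + (d + d)/(d + 111)) = -4 + 1/(d + (2*d)/(111 + d)) = -4 + 1/(d + 2*d/(111 + d)))
O(-96) - 20387 = (111 - 451*(-96) - 4*(-96)**2)/((-96)*(113 - 96)) - 20387 = -1/96*(111 + 43296 - 4*9216)/17 - 20387 = -1/96*1/17*(111 + 43296 - 36864) - 20387 = -1/96*1/17*6543 - 20387 = -2181/544 - 20387 = -11092709/544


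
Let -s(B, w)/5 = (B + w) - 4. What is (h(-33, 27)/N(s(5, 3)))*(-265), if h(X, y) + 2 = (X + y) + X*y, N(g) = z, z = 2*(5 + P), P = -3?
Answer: 238235/4 ≈ 59559.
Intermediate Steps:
s(B, w) = 20 - 5*B - 5*w (s(B, w) = -5*((B + w) - 4) = -5*(-4 + B + w) = 20 - 5*B - 5*w)
z = 4 (z = 2*(5 - 3) = 2*2 = 4)
N(g) = 4
h(X, y) = -2 + X + y + X*y (h(X, y) = -2 + ((X + y) + X*y) = -2 + (X + y + X*y) = -2 + X + y + X*y)
(h(-33, 27)/N(s(5, 3)))*(-265) = ((-2 - 33 + 27 - 33*27)/4)*(-265) = ((-2 - 33 + 27 - 891)*(¼))*(-265) = -899*¼*(-265) = -899/4*(-265) = 238235/4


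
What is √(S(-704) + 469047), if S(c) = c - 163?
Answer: 306*√5 ≈ 684.24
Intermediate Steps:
S(c) = -163 + c
√(S(-704) + 469047) = √((-163 - 704) + 469047) = √(-867 + 469047) = √468180 = 306*√5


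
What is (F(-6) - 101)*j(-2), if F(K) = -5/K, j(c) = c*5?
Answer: 3005/3 ≈ 1001.7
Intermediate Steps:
j(c) = 5*c
(F(-6) - 101)*j(-2) = (-5/(-6) - 101)*(5*(-2)) = (-5*(-1/6) - 101)*(-10) = (5/6 - 101)*(-10) = -601/6*(-10) = 3005/3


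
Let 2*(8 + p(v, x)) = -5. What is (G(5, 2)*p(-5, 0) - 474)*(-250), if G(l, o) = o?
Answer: 123750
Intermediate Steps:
p(v, x) = -21/2 (p(v, x) = -8 + (½)*(-5) = -8 - 5/2 = -21/2)
(G(5, 2)*p(-5, 0) - 474)*(-250) = (2*(-21/2) - 474)*(-250) = (-21 - 474)*(-250) = -495*(-250) = 123750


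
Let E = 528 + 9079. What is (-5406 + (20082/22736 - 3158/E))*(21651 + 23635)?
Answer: -13367103510893059/54606188 ≈ -2.4479e+8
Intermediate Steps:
E = 9607
(-5406 + (20082/22736 - 3158/E))*(21651 + 23635) = (-5406 + (20082/22736 - 3158/9607))*(21651 + 23635) = (-5406 + (20082*(1/22736) - 3158*1/9607))*45286 = (-5406 + (10041/11368 - 3158/9607))*45286 = (-5406 + 60563743/109212376)*45286 = -590341540913/109212376*45286 = -13367103510893059/54606188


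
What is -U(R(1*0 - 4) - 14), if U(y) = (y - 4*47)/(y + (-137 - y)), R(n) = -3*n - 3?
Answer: -193/137 ≈ -1.4088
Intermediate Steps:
R(n) = -3 - 3*n
U(y) = 188/137 - y/137 (U(y) = (y - 188)/(-137) = (-188 + y)*(-1/137) = 188/137 - y/137)
-U(R(1*0 - 4) - 14) = -(188/137 - ((-3 - 3*(1*0 - 4)) - 14)/137) = -(188/137 - ((-3 - 3*(0 - 4)) - 14)/137) = -(188/137 - ((-3 - 3*(-4)) - 14)/137) = -(188/137 - ((-3 + 12) - 14)/137) = -(188/137 - (9 - 14)/137) = -(188/137 - 1/137*(-5)) = -(188/137 + 5/137) = -1*193/137 = -193/137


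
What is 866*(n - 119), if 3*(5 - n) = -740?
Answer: 344668/3 ≈ 1.1489e+5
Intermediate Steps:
n = 755/3 (n = 5 - ⅓*(-740) = 5 + 740/3 = 755/3 ≈ 251.67)
866*(n - 119) = 866*(755/3 - 119) = 866*(398/3) = 344668/3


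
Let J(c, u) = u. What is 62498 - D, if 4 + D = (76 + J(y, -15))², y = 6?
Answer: 58781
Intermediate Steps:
D = 3717 (D = -4 + (76 - 15)² = -4 + 61² = -4 + 3721 = 3717)
62498 - D = 62498 - 1*3717 = 62498 - 3717 = 58781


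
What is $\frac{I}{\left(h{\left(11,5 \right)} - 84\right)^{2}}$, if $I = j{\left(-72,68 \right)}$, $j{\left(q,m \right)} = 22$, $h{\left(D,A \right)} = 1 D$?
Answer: $\frac{22}{5329} \approx 0.0041284$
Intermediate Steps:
$h{\left(D,A \right)} = D$
$I = 22$
$\frac{I}{\left(h{\left(11,5 \right)} - 84\right)^{2}} = \frac{22}{\left(11 - 84\right)^{2}} = \frac{22}{\left(-73\right)^{2}} = \frac{22}{5329}$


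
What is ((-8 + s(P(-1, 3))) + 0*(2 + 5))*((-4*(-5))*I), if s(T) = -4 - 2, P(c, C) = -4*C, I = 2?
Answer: -560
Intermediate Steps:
s(T) = -6
((-8 + s(P(-1, 3))) + 0*(2 + 5))*((-4*(-5))*I) = ((-8 - 6) + 0*(2 + 5))*(-4*(-5)*2) = (-14 + 0*7)*(20*2) = (-14 + 0)*40 = -14*40 = -560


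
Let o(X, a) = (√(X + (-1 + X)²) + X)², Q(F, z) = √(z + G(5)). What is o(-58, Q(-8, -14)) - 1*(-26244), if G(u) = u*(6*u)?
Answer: 33031 - 116*√3423 ≈ 26244.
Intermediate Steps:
G(u) = 6*u²
Q(F, z) = √(150 + z) (Q(F, z) = √(z + 6*5²) = √(z + 6*25) = √(z + 150) = √(150 + z))
o(X, a) = (X + √(X + (-1 + X)²))²
o(-58, Q(-8, -14)) - 1*(-26244) = (-58 + √(-58 + (-1 - 58)²))² - 1*(-26244) = (-58 + √(-58 + (-59)²))² + 26244 = (-58 + √(-58 + 3481))² + 26244 = (-58 + √3423)² + 26244 = 26244 + (-58 + √3423)²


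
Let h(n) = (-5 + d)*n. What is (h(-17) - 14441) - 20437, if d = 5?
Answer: -34878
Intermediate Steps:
h(n) = 0 (h(n) = (-5 + 5)*n = 0*n = 0)
(h(-17) - 14441) - 20437 = (0 - 14441) - 20437 = -14441 - 20437 = -34878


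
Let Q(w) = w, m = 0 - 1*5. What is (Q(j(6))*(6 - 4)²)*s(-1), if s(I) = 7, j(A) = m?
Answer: -140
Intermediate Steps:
m = -5 (m = 0 - 5 = -5)
j(A) = -5
(Q(j(6))*(6 - 4)²)*s(-1) = -5*(6 - 4)²*7 = -5*2²*7 = -5*4*7 = -20*7 = -140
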